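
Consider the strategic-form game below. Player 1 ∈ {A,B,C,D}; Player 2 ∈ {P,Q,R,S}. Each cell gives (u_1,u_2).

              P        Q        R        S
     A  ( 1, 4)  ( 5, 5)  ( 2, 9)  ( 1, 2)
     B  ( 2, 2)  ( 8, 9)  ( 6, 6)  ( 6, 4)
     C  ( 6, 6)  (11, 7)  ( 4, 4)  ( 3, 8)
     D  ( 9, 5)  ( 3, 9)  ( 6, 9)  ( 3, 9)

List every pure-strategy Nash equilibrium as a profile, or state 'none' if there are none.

PSNE = {(D,R)}

(A,P): not NE [P1→D gives 9>1; P2→R gives 9>4]
(A,Q): not NE [P1→C gives 11>5; P2→R gives 9>5]
(A,R): not NE [P1→D gives 6>2]
(A,S): not NE [P1→B gives 6>1; P2→R gives 9>2]
(B,P): not NE [P1→D gives 9>2; P2→Q gives 9>2]
(B,Q): not NE [P1→C gives 11>8]
(B,R): not NE [P2→Q gives 9>6]
(B,S): not NE [P2→Q gives 9>4]
(C,P): not NE [P1→D gives 9>6; P2→S gives 8>6]
(C,Q): not NE [P2→S gives 8>7]
(C,R): not NE [P1→D gives 6>4; P2→S gives 8>4]
(C,S): not NE [P1→B gives 6>3]
(D,P): not NE [P2→S gives 9>5]
(D,Q): not NE [P1→C gives 11>3]
(D,R): NE
(D,S): not NE [P1→B gives 6>3]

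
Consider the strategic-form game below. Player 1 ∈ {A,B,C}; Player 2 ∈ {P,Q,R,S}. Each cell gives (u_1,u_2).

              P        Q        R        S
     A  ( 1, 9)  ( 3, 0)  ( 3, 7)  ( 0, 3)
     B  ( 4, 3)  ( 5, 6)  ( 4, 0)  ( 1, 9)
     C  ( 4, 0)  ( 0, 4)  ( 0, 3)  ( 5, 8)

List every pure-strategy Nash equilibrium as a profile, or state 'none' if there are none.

(A,P): not NE [P1→C gives 4>1]
(A,Q): not NE [P1→B gives 5>3; P2→P gives 9>0]
(A,R): not NE [P1→B gives 4>3; P2→P gives 9>7]
(A,S): not NE [P1→C gives 5>0; P2→P gives 9>3]
(B,P): not NE [P2→S gives 9>3]
(B,Q): not NE [P2→S gives 9>6]
(B,R): not NE [P2→S gives 9>0]
(B,S): not NE [P1→C gives 5>1]
(C,P): not NE [P2→S gives 8>0]
(C,Q): not NE [P1→B gives 5>0; P2→S gives 8>4]
(C,R): not NE [P1→B gives 4>0; P2→S gives 8>3]
(C,S): NE

NE set: (C,S)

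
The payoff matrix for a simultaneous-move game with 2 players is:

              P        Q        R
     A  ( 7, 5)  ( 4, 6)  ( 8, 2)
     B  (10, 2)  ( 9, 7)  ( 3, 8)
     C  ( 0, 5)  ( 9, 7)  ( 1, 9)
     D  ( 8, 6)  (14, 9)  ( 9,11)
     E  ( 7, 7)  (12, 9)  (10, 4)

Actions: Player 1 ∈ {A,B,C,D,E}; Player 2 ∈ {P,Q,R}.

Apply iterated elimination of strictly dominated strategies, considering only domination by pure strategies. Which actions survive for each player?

Remaining: P1:{D,E} P2:{Q,R}

P1 drop A (D beats it: P:8>7 Q:14>4 R:9>8)
P1 drop C (D beats it: P:8>0 Q:14>9 R:9>1)
P2 drop P (Q beats it: B:7>2 D:9>6 E:9>7)
P1 drop B (D beats it: Q:14>9 R:9>3)
P1→{D,E} P2→{Q,R}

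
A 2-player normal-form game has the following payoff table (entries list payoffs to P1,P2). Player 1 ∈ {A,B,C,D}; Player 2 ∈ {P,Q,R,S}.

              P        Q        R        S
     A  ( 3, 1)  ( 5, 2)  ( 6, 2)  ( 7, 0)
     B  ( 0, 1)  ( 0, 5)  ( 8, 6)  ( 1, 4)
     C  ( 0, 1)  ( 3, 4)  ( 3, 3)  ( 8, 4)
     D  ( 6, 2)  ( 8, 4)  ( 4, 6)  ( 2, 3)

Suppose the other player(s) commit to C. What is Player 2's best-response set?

u_2(P vs C) = 1
u_2(Q vs C) = 4
u_2(R vs C) = 3
u_2(S vs C) = 4
max payoff 4 at {Q,S}

P2 best: {Q,S}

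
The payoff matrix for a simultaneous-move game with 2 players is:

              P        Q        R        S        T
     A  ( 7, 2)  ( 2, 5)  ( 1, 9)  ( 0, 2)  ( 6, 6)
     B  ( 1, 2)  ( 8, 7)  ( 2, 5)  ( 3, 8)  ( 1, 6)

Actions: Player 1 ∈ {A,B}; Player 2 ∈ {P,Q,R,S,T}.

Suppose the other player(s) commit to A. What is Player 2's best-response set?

u_2(P vs A) = 2
u_2(Q vs A) = 5
u_2(R vs A) = 9
u_2(S vs A) = 2
u_2(T vs A) = 6
max payoff 9 at {R}

P2 best: {R}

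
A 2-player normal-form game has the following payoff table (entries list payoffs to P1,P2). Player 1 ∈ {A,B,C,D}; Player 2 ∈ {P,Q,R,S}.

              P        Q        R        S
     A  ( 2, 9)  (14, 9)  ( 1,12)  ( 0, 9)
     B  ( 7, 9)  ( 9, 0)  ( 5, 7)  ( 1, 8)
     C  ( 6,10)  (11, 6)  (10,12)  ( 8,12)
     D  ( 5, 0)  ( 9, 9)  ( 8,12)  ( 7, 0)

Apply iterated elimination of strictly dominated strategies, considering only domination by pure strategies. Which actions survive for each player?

IESDS → P1:{B,C} P2:{P,R,S}

P1 drop D (C beats it: P:6>5 Q:11>9 R:10>8 S:8>7)
P2 drop Q (R beats it: A:12>9 B:7>0 C:12>6)
P1 drop A (B beats it: P:7>2 R:5>1 S:1>0)
P1→{B,C} P2→{P,R,S}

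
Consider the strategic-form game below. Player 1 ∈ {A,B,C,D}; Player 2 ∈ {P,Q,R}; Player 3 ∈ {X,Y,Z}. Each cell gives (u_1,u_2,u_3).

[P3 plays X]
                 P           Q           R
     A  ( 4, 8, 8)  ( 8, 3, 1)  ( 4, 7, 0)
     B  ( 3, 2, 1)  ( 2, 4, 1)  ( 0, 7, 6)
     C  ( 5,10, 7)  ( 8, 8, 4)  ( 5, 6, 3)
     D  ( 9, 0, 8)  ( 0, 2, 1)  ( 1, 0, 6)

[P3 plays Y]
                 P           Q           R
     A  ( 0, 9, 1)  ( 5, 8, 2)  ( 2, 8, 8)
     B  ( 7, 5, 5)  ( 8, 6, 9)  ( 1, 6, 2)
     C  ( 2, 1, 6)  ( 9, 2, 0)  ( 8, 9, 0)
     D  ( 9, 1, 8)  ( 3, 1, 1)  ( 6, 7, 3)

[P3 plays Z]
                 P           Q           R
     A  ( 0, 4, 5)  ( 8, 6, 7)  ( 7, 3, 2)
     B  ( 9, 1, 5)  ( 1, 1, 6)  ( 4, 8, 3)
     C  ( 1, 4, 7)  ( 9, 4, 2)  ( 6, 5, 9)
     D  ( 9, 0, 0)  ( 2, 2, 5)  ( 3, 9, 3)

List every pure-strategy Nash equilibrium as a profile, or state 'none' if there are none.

(A,P,X): not NE [P1→D gives 9>4]
(A,P,Y): not NE [P1→D gives 9>0; P3→X gives 8>1]
(A,P,Z): not NE [P1→D gives 9>0; P2→Q gives 6>4; P3→X gives 8>5]
(A,Q,X): not NE [P2→P gives 8>3; P3→Z gives 7>1]
(A,Q,Y): not NE [P1→C gives 9>5; P2→P gives 9>8; P3→Z gives 7>2]
(A,Q,Z): not NE [P1→C gives 9>8]
(A,R,X): not NE [P1→C gives 5>4; P2→P gives 8>7; P3→Y gives 8>0]
(A,R,Y): not NE [P1→C gives 8>2; P2→P gives 9>8]
(A,R,Z): not NE [P2→Q gives 6>3; P3→Y gives 8>2]
(B,P,X): not NE [P1→D gives 9>3; P2→R gives 7>2; P3→Z gives 5>1]
(B,P,Y): not NE [P1→D gives 9>7; P2→R gives 6>5]
(B,P,Z): not NE [P2→R gives 8>1]
(B,Q,X): not NE [P1→C gives 8>2; P2→R gives 7>4; P3→Y gives 9>1]
(B,Q,Y): not NE [P1→C gives 9>8]
(B,Q,Z): not NE [P1→C gives 9>1; P2→R gives 8>1; P3→Y gives 9>6]
(B,R,X): not NE [P1→C gives 5>0]
(B,R,Y): not NE [P1→C gives 8>1; P3→X gives 6>2]
(B,R,Z): not NE [P1→A gives 7>4; P3→X gives 6>3]
(C,P,X): not NE [P1→D gives 9>5]
(C,P,Y): not NE [P1→D gives 9>2; P2→R gives 9>1; P3→Z gives 7>6]
(C,P,Z): not NE [P1→D gives 9>1; P2→R gives 5>4]
(C,Q,X): not NE [P2→P gives 10>8]
(C,Q,Y): not NE [P2→R gives 9>2; P3→X gives 4>0]
(C,Q,Z): not NE [P2→R gives 5>4; P3→X gives 4>2]
(C,R,X): not NE [P2→P gives 10>6; P3→Z gives 9>3]
(C,R,Y): not NE [P3→Z gives 9>0]
(C,R,Z): not NE [P1→A gives 7>6]
(D,P,X): not NE [P2→Q gives 2>0]
(D,P,Y): not NE [P2→R gives 7>1]
(D,P,Z): not NE [P2→R gives 9>0; P3→Y gives 8>0]
(D,Q,X): not NE [P1→C gives 8>0; P3→Z gives 5>1]
(D,Q,Y): not NE [P1→C gives 9>3; P2→R gives 7>1; P3→Z gives 5>1]
(D,Q,Z): not NE [P1→C gives 9>2; P2→R gives 9>2]
(D,R,X): not NE [P1→C gives 5>1; P2→Q gives 2>0]
(D,R,Y): not NE [P1→C gives 8>6; P3→X gives 6>3]
(D,R,Z): not NE [P1→A gives 7>3; P3→X gives 6>3]

PSNE: ∅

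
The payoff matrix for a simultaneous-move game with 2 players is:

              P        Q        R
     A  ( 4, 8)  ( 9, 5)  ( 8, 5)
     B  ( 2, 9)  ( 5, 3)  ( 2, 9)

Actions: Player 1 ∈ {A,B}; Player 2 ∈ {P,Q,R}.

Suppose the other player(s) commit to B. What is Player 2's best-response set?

u_2(P vs B) = 9
u_2(Q vs B) = 3
u_2(R vs B) = 9
max payoff 9 at {P,R}

BR_2 = {P,R}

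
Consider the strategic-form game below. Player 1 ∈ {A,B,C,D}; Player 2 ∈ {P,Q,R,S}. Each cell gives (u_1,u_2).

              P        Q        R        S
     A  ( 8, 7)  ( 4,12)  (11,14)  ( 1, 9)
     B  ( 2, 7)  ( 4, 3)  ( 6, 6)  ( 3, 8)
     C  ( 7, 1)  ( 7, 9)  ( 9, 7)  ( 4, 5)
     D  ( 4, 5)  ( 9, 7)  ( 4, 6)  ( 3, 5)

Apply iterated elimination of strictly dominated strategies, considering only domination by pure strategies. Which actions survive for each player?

Remaining: P1:{A,C,D} P2:{Q,R}

P1 drop B (C beats it: P:7>2 Q:7>4 R:9>6 S:4>3)
P2 drop P (Q beats it: A:12>7 C:9>1 D:7>5)
P2 drop S (Q beats it: A:12>9 C:9>5 D:7>5)
P1→{A,C,D} P2→{Q,R}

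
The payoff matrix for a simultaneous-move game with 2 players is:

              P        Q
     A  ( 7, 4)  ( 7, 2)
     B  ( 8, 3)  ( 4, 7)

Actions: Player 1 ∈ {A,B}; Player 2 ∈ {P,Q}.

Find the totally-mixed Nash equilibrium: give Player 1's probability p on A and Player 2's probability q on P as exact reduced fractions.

P1 indiff ⇒ q·7+(1-q)·7 = q·8+(1-q)·4 ⇒ q(-1) = (1-q)(-3) ⇒ q = 3/4
P2 indiff ⇒ p·4+(1-p)·3 = p·2+(1-p)·7 ⇒ p(2) = (1-p)(4) ⇒ p = 2/3

(p,q) = (2/3, 3/4)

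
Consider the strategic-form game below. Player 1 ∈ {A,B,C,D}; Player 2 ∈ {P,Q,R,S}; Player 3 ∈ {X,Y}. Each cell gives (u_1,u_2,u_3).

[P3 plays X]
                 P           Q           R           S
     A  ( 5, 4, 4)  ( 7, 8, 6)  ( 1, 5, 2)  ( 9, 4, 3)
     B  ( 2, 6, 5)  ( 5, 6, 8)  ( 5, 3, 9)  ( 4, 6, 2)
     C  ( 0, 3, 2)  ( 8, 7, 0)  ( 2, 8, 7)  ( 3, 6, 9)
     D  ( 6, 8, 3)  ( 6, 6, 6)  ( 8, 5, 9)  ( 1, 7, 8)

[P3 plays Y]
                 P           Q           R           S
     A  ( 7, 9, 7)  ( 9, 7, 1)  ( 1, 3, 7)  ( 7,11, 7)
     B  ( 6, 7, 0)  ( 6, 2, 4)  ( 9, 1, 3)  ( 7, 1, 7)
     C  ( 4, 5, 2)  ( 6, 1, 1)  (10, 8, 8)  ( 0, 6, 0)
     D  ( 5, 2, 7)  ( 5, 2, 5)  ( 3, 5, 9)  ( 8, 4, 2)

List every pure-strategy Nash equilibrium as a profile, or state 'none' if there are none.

PSNE = {(C,R,Y)}

(A,P,X): not NE [P1→D gives 6>5; P2→Q gives 8>4; P3→Y gives 7>4]
(A,P,Y): not NE [P2→S gives 11>9]
(A,Q,X): not NE [P1→C gives 8>7]
(A,Q,Y): not NE [P2→S gives 11>7; P3→X gives 6>1]
(A,R,X): not NE [P1→D gives 8>1; P2→Q gives 8>5; P3→Y gives 7>2]
(A,R,Y): not NE [P1→C gives 10>1; P2→S gives 11>3]
(A,S,X): not NE [P2→Q gives 8>4; P3→Y gives 7>3]
(A,S,Y): not NE [P1→D gives 8>7]
(B,P,X): not NE [P1→D gives 6>2]
(B,P,Y): not NE [P1→A gives 7>6; P3→X gives 5>0]
(B,Q,X): not NE [P1→C gives 8>5]
(B,Q,Y): not NE [P1→A gives 9>6; P2→P gives 7>2; P3→X gives 8>4]
(B,R,X): not NE [P1→D gives 8>5; P2→S gives 6>3]
(B,R,Y): not NE [P1→C gives 10>9; P2→P gives 7>1; P3→X gives 9>3]
(B,S,X): not NE [P1→A gives 9>4; P3→Y gives 7>2]
(B,S,Y): not NE [P1→D gives 8>7; P2→P gives 7>1]
(C,P,X): not NE [P1→D gives 6>0; P2→R gives 8>3]
(C,P,Y): not NE [P1→A gives 7>4; P2→R gives 8>5]
(C,Q,X): not NE [P2→R gives 8>7; P3→Y gives 1>0]
(C,Q,Y): not NE [P1→A gives 9>6; P2→R gives 8>1]
(C,R,X): not NE [P1→D gives 8>2; P3→Y gives 8>7]
(C,R,Y): NE
(C,S,X): not NE [P1→A gives 9>3; P2→R gives 8>6]
(C,S,Y): not NE [P1→D gives 8>0; P2→R gives 8>6; P3→X gives 9>0]
(D,P,X): not NE [P3→Y gives 7>3]
(D,P,Y): not NE [P1→A gives 7>5; P2→R gives 5>2]
(D,Q,X): not NE [P1→C gives 8>6; P2→P gives 8>6]
(D,Q,Y): not NE [P1→A gives 9>5; P2→R gives 5>2; P3→X gives 6>5]
(D,R,X): not NE [P2→P gives 8>5]
(D,R,Y): not NE [P1→C gives 10>3]
(D,S,X): not NE [P1→A gives 9>1; P2→P gives 8>7]
(D,S,Y): not NE [P2→R gives 5>4; P3→X gives 8>2]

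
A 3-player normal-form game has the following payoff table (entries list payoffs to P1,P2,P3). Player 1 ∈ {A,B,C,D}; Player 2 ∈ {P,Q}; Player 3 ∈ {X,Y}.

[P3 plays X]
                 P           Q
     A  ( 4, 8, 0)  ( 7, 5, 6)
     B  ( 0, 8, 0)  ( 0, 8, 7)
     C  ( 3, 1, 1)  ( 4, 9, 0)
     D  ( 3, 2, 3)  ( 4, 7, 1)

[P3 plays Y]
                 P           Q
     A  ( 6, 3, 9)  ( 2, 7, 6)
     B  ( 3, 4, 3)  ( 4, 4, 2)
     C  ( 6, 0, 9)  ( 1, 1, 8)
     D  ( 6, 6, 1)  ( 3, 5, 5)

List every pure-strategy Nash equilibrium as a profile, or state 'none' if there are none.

PSNE: ∅

(A,P,X): not NE [P3→Y gives 9>0]
(A,P,Y): not NE [P2→Q gives 7>3]
(A,Q,X): not NE [P2→P gives 8>5]
(A,Q,Y): not NE [P1→B gives 4>2]
(B,P,X): not NE [P1→A gives 4>0; P3→Y gives 3>0]
(B,P,Y): not NE [P1→D gives 6>3]
(B,Q,X): not NE [P1→A gives 7>0]
(B,Q,Y): not NE [P3→X gives 7>2]
(C,P,X): not NE [P1→A gives 4>3; P2→Q gives 9>1; P3→Y gives 9>1]
(C,P,Y): not NE [P2→Q gives 1>0]
(C,Q,X): not NE [P1→A gives 7>4; P3→Y gives 8>0]
(C,Q,Y): not NE [P1→B gives 4>1]
(D,P,X): not NE [P1→A gives 4>3; P2→Q gives 7>2]
(D,P,Y): not NE [P3→X gives 3>1]
(D,Q,X): not NE [P1→A gives 7>4; P3→Y gives 5>1]
(D,Q,Y): not NE [P1→B gives 4>3; P2→P gives 6>5]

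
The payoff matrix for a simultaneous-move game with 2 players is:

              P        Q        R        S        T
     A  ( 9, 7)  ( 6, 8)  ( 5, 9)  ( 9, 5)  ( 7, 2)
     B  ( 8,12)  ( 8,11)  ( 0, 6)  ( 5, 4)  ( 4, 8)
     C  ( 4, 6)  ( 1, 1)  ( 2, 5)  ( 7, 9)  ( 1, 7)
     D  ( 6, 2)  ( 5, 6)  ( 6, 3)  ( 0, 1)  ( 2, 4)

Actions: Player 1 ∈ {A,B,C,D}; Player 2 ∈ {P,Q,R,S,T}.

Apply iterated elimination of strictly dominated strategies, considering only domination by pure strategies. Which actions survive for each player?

Survivors P1:{A,B,D} P2:{P,Q,R}

P1 drop C (A beats it: P:9>4 Q:6>1 R:5>2 S:9>7 T:7>1)
P2 drop S (P beats it: A:7>5 B:12>4 D:2>1)
P2 drop T (Q beats it: A:8>2 B:11>8 D:6>4)
P1→{A,B,D} P2→{P,Q,R}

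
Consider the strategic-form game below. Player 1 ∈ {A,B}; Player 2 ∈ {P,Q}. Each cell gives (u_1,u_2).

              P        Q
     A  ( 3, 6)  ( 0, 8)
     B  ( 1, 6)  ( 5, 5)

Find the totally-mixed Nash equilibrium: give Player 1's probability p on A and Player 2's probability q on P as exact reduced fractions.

P1 mixes 1/3 on A; P2 mixes 5/7 on P

P1 indiff ⇒ q·3+(1-q)·0 = q·1+(1-q)·5 ⇒ q(2) = (1-q)(5) ⇒ q = 5/7
P2 indiff ⇒ p·6+(1-p)·6 = p·8+(1-p)·5 ⇒ p(-2) = (1-p)(-1) ⇒ p = 1/3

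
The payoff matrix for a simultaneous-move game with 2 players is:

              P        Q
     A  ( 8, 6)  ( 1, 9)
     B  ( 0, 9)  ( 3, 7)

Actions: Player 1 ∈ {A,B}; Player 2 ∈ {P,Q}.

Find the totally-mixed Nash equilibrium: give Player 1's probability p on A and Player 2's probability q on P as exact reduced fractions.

(p,q) = (2/5, 1/5)

P1 indiff ⇒ q·8+(1-q)·1 = q·0+(1-q)·3 ⇒ q(8) = (1-q)(2) ⇒ q = 1/5
P2 indiff ⇒ p·6+(1-p)·9 = p·9+(1-p)·7 ⇒ p(-3) = (1-p)(-2) ⇒ p = 2/5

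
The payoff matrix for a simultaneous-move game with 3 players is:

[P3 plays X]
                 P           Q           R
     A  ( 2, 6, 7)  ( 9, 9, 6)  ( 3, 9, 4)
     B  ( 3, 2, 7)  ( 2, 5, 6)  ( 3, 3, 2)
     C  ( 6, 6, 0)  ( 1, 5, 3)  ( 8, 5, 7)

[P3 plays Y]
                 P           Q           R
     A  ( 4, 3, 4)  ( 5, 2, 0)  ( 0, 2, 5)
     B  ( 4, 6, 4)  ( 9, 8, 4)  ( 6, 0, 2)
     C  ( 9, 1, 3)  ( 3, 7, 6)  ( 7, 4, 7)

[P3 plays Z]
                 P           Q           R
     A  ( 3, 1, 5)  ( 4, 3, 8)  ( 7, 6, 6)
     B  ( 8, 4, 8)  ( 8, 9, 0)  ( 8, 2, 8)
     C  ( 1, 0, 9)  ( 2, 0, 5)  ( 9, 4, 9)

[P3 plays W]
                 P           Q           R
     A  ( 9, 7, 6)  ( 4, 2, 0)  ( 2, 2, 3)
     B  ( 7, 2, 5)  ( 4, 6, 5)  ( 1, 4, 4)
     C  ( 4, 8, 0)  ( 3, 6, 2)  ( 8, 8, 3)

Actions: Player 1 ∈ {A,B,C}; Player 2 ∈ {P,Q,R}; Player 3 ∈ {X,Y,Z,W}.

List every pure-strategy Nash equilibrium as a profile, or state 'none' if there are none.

(A,P,X): not NE [P1→C gives 6>2; P2→R gives 9>6]
(A,P,Y): not NE [P1→C gives 9>4; P3→X gives 7>4]
(A,P,Z): not NE [P1→B gives 8>3; P2→R gives 6>1; P3→X gives 7>5]
(A,P,W): not NE [P3→X gives 7>6]
(A,Q,X): not NE [P3→Z gives 8>6]
(A,Q,Y): not NE [P1→B gives 9>5; P2→P gives 3>2; P3→Z gives 8>0]
(A,Q,Z): not NE [P1→B gives 8>4; P2→R gives 6>3]
(A,Q,W): not NE [P2→P gives 7>2; P3→Z gives 8>0]
(A,R,X): not NE [P1→C gives 8>3; P3→Z gives 6>4]
(A,R,Y): not NE [P1→C gives 7>0; P2→P gives 3>2; P3→Z gives 6>5]
(A,R,Z): not NE [P1→C gives 9>7]
(A,R,W): not NE [P1→C gives 8>2; P2→P gives 7>2; P3→Z gives 6>3]
(B,P,X): not NE [P1→C gives 6>3; P2→Q gives 5>2; P3→Z gives 8>7]
(B,P,Y): not NE [P1→C gives 9>4; P2→Q gives 8>6; P3→Z gives 8>4]
(B,P,Z): not NE [P2→Q gives 9>4]
(B,P,W): not NE [P1→A gives 9>7; P2→Q gives 6>2; P3→Z gives 8>5]
(B,Q,X): not NE [P1→A gives 9>2]
(B,Q,Y): not NE [P3→X gives 6>4]
(B,Q,Z): not NE [P3→X gives 6>0]
(B,Q,W): not NE [P3→X gives 6>5]
(B,R,X): not NE [P1→C gives 8>3; P2→Q gives 5>3; P3→Z gives 8>2]
(B,R,Y): not NE [P1→C gives 7>6; P2→Q gives 8>0; P3→Z gives 8>2]
(B,R,Z): not NE [P1→C gives 9>8; P2→Q gives 9>2]
(B,R,W): not NE [P1→C gives 8>1; P2→Q gives 6>4; P3→Z gives 8>4]
(C,P,X): not NE [P3→Z gives 9>0]
(C,P,Y): not NE [P2→Q gives 7>1; P3→Z gives 9>3]
(C,P,Z): not NE [P1→B gives 8>1; P2→R gives 4>0]
(C,P,W): not NE [P1→A gives 9>4; P3→Z gives 9>0]
(C,Q,X): not NE [P1→A gives 9>1; P2→P gives 6>5; P3→Y gives 6>3]
(C,Q,Y): not NE [P1→B gives 9>3]
(C,Q,Z): not NE [P1→B gives 8>2; P2→R gives 4>0; P3→Y gives 6>5]
(C,Q,W): not NE [P1→B gives 4>3; P2→R gives 8>6; P3→Y gives 6>2]
(C,R,X): not NE [P2→P gives 6>5; P3→Z gives 9>7]
(C,R,Y): not NE [P2→Q gives 7>4; P3→Z gives 9>7]
(C,R,Z): NE
(C,R,W): not NE [P3→Z gives 9>3]

PSNE = {(C,R,Z)}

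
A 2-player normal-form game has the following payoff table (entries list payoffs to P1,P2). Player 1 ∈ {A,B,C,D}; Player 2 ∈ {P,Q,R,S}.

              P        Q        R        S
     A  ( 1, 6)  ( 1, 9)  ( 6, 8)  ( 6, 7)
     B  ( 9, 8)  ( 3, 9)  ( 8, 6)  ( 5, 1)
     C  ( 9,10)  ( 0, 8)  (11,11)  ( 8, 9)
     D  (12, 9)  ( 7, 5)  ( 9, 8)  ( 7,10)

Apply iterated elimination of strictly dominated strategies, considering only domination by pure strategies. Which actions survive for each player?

IESDS → P1:{C,D} P2:{P,R,S}

P1 drop A (D beats it: P:12>1 Q:7>1 R:9>6 S:7>6)
P1 drop B (D beats it: P:12>9 Q:7>3 R:9>8 S:7>5)
P2 drop Q (P beats it: C:10>8 D:9>5)
P1→{C,D} P2→{P,R,S}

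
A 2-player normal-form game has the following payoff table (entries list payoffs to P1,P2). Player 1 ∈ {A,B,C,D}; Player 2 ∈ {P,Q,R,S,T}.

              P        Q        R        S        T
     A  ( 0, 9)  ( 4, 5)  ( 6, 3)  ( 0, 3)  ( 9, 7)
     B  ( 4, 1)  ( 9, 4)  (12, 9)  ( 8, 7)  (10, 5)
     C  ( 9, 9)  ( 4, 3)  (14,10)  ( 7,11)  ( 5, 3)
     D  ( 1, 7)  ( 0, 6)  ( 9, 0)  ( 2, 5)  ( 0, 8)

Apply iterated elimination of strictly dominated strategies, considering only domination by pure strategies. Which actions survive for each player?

IESDS → P1:{B,C} P2:{R,S}

P1 drop A (B beats it: P:4>0 Q:9>4 R:12>6 S:8>0 T:10>9)
P1 drop D (B beats it: P:4>1 Q:9>0 R:12>9 S:8>2 T:10>0)
P2 drop P (R beats it: B:9>1 C:10>9)
P2 drop Q (R beats it: B:9>4 C:10>3)
P2 drop T (R beats it: B:9>5 C:10>3)
P1→{B,C} P2→{R,S}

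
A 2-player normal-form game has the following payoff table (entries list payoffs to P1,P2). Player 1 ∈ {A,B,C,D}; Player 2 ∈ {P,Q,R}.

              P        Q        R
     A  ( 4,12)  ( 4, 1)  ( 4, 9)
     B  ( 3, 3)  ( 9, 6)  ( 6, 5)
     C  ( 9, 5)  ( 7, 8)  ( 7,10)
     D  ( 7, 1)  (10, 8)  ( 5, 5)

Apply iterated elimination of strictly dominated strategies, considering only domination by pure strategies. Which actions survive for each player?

P1 drop A (C beats it: P:9>4 Q:7>4 R:7>4)
P2 drop P (Q beats it: B:6>3 C:8>5 D:8>1)
P1→{B,C,D} P2→{Q,R}

Survivors P1:{B,C,D} P2:{Q,R}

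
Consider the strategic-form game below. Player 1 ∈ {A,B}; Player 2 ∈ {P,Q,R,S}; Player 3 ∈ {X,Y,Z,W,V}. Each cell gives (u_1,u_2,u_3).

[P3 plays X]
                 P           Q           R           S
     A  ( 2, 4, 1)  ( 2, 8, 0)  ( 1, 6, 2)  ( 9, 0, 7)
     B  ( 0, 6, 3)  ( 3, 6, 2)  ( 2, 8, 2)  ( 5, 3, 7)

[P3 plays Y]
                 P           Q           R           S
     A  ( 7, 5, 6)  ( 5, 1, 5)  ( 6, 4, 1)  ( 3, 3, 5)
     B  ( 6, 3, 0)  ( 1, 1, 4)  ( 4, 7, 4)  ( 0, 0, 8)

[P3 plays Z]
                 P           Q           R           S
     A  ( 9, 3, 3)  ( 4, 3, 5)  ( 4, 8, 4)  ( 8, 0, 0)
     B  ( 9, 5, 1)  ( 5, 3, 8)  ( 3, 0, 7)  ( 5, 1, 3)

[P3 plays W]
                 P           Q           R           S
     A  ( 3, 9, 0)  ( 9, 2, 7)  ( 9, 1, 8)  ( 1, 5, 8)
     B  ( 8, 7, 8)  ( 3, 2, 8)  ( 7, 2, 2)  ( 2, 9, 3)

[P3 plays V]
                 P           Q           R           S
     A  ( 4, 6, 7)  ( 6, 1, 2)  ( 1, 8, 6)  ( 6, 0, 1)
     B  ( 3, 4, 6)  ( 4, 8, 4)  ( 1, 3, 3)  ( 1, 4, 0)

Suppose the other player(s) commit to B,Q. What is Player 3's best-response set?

u_3(X vs B,Q) = 2
u_3(Y vs B,Q) = 4
u_3(Z vs B,Q) = 8
u_3(W vs B,Q) = 8
u_3(V vs B,Q) = 4
max payoff 8 at {Z,W}

argmax u_3 = {Z,W}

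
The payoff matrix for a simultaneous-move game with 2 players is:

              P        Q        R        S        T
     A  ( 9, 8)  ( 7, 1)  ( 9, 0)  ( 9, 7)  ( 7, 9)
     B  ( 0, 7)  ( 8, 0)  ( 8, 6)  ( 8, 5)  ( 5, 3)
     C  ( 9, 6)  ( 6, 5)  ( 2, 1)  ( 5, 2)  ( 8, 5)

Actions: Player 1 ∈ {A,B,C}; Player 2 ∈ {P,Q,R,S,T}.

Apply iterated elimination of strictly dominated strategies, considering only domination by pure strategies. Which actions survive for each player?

Survivors P1:{A,C} P2:{P,T}

P2 drop Q (P beats it: A:8>1 B:7>0 C:6>5)
P1 drop B (A beats it: P:9>0 R:9>8 S:9>8 T:7>5)
P2 drop R (P beats it: A:8>0 C:6>1)
P2 drop S (P beats it: A:8>7 C:6>2)
P1→{A,C} P2→{P,T}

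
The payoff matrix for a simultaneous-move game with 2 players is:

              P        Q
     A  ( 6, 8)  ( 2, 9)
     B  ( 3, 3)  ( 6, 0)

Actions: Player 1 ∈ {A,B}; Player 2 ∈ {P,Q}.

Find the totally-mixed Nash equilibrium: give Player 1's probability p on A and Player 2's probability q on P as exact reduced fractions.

P1 indiff ⇒ q·6+(1-q)·2 = q·3+(1-q)·6 ⇒ q(3) = (1-q)(4) ⇒ q = 4/7
P2 indiff ⇒ p·8+(1-p)·3 = p·9+(1-p)·0 ⇒ p(-1) = (1-p)(-3) ⇒ p = 3/4

P1 mixes 3/4 on A; P2 mixes 4/7 on P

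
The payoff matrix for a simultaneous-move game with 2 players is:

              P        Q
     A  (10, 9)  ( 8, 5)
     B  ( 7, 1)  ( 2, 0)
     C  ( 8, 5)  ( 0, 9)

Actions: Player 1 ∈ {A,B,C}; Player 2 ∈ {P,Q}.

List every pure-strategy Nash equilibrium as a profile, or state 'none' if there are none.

NE set: (A,P)

(A,P): NE
(A,Q): not NE [P2→P gives 9>5]
(B,P): not NE [P1→A gives 10>7]
(B,Q): not NE [P1→A gives 8>2; P2→P gives 1>0]
(C,P): not NE [P1→A gives 10>8; P2→Q gives 9>5]
(C,Q): not NE [P1→A gives 8>0]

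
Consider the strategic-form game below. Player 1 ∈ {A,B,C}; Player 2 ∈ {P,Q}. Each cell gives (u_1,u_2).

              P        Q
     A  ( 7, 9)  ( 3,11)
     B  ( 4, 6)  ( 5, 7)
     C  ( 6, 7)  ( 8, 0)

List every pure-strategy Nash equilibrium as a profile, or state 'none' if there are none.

PSNE: ∅

(A,P): not NE [P2→Q gives 11>9]
(A,Q): not NE [P1→C gives 8>3]
(B,P): not NE [P1→A gives 7>4; P2→Q gives 7>6]
(B,Q): not NE [P1→C gives 8>5]
(C,P): not NE [P1→A gives 7>6]
(C,Q): not NE [P2→P gives 7>0]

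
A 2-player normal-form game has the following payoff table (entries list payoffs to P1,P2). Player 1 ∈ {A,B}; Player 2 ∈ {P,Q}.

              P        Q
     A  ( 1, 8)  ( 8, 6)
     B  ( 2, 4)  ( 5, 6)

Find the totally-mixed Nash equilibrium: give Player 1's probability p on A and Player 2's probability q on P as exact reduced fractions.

P1 indiff ⇒ q·1+(1-q)·8 = q·2+(1-q)·5 ⇒ q(-1) = (1-q)(-3) ⇒ q = 3/4
P2 indiff ⇒ p·8+(1-p)·4 = p·6+(1-p)·6 ⇒ p(2) = (1-p)(2) ⇒ p = 1/2

(p,q) = (1/2, 3/4)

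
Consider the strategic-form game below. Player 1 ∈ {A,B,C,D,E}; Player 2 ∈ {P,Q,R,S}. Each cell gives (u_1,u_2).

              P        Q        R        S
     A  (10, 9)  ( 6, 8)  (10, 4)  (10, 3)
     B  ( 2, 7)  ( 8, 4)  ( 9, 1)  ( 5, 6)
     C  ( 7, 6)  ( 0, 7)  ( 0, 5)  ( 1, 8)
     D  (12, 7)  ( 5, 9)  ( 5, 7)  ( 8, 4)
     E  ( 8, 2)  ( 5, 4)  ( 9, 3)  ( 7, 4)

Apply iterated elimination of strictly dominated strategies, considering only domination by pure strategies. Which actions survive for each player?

Remaining: P1:{A,B,D} P2:{P,Q}

P1 drop C (A beats it: P:10>7 Q:6>0 R:10>0 S:10>1)
P1 drop E (A beats it: P:10>8 Q:6>5 R:10>9 S:10>7)
P2 drop R (Q beats it: A:8>4 B:4>1 D:9>7)
P2 drop S (P beats it: A:9>3 B:7>6 D:7>4)
P1→{A,B,D} P2→{P,Q}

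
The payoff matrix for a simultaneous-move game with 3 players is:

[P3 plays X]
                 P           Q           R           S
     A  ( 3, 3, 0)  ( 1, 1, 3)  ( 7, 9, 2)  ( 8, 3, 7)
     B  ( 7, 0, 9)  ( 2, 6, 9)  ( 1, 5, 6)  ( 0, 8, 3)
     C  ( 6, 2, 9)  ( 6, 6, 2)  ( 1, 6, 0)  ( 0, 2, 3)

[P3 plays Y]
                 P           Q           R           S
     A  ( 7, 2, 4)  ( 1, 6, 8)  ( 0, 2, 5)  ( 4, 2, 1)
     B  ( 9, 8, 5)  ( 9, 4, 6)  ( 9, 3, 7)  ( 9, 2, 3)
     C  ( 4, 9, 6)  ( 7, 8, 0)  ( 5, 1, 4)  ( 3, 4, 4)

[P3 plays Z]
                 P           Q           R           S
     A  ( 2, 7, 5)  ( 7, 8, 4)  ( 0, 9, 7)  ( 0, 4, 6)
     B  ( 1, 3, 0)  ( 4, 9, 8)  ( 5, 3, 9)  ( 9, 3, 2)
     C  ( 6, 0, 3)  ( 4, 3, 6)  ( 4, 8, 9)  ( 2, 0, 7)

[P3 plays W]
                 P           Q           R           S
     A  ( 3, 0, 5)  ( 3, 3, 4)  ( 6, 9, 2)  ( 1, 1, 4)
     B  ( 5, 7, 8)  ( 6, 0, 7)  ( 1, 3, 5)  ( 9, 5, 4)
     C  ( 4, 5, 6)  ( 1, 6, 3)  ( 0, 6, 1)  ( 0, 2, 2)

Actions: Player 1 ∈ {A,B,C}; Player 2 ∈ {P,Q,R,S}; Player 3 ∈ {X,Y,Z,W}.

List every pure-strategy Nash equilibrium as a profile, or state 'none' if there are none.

PSNE: ∅

(A,P,X): not NE [P1→B gives 7>3; P2→R gives 9>3; P3→W gives 5>0]
(A,P,Y): not NE [P1→B gives 9>7; P2→Q gives 6>2; P3→W gives 5>4]
(A,P,Z): not NE [P1→C gives 6>2; P2→R gives 9>7]
(A,P,W): not NE [P1→B gives 5>3; P2→R gives 9>0]
(A,Q,X): not NE [P1→C gives 6>1; P2→R gives 9>1; P3→Y gives 8>3]
(A,Q,Y): not NE [P1→B gives 9>1]
(A,Q,Z): not NE [P2→R gives 9>8; P3→Y gives 8>4]
(A,Q,W): not NE [P1→B gives 6>3; P2→R gives 9>3; P3→Y gives 8>4]
(A,R,X): not NE [P3→Z gives 7>2]
(A,R,Y): not NE [P1→B gives 9>0; P2→Q gives 6>2; P3→Z gives 7>5]
(A,R,Z): not NE [P1→B gives 5>0]
(A,R,W): not NE [P3→Z gives 7>2]
(A,S,X): not NE [P2→R gives 9>3]
(A,S,Y): not NE [P1→B gives 9>4; P2→Q gives 6>2; P3→X gives 7>1]
(A,S,Z): not NE [P1→B gives 9>0; P2→R gives 9>4; P3→X gives 7>6]
(A,S,W): not NE [P1→B gives 9>1; P2→R gives 9>1; P3→X gives 7>4]
(B,P,X): not NE [P2→S gives 8>0]
(B,P,Y): not NE [P3→X gives 9>5]
(B,P,Z): not NE [P1→C gives 6>1; P2→Q gives 9>3; P3→X gives 9>0]
(B,P,W): not NE [P3→X gives 9>8]
(B,Q,X): not NE [P1→C gives 6>2; P2→S gives 8>6]
(B,Q,Y): not NE [P2→P gives 8>4; P3→X gives 9>6]
(B,Q,Z): not NE [P1→A gives 7>4; P3→X gives 9>8]
(B,Q,W): not NE [P2→P gives 7>0; P3→X gives 9>7]
(B,R,X): not NE [P1→A gives 7>1; P2→S gives 8>5; P3→Z gives 9>6]
(B,R,Y): not NE [P2→P gives 8>3; P3→Z gives 9>7]
(B,R,Z): not NE [P2→Q gives 9>3]
(B,R,W): not NE [P1→A gives 6>1; P2→P gives 7>3; P3→Z gives 9>5]
(B,S,X): not NE [P1→A gives 8>0; P3→W gives 4>3]
(B,S,Y): not NE [P2→P gives 8>2; P3→W gives 4>3]
(B,S,Z): not NE [P2→Q gives 9>3; P3→W gives 4>2]
(B,S,W): not NE [P2→P gives 7>5]
(C,P,X): not NE [P1→B gives 7>6; P2→R gives 6>2]
(C,P,Y): not NE [P1→B gives 9>4; P3→X gives 9>6]
(C,P,Z): not NE [P2→R gives 8>0; P3→X gives 9>3]
(C,P,W): not NE [P1→B gives 5>4; P2→R gives 6>5; P3→X gives 9>6]
(C,Q,X): not NE [P3→Z gives 6>2]
(C,Q,Y): not NE [P1→B gives 9>7; P2→P gives 9>8; P3→Z gives 6>0]
(C,Q,Z): not NE [P1→A gives 7>4; P2→R gives 8>3]
(C,Q,W): not NE [P1→B gives 6>1; P3→Z gives 6>3]
(C,R,X): not NE [P1→A gives 7>1; P3→Z gives 9>0]
(C,R,Y): not NE [P1→B gives 9>5; P2→P gives 9>1; P3→Z gives 9>4]
(C,R,Z): not NE [P1→B gives 5>4]
(C,R,W): not NE [P1→A gives 6>0; P3→Z gives 9>1]
(C,S,X): not NE [P1→A gives 8>0; P2→R gives 6>2; P3→Z gives 7>3]
(C,S,Y): not NE [P1→B gives 9>3; P2→P gives 9>4; P3→Z gives 7>4]
(C,S,Z): not NE [P1→B gives 9>2; P2→R gives 8>0]
(C,S,W): not NE [P1→B gives 9>0; P2→R gives 6>2; P3→Z gives 7>2]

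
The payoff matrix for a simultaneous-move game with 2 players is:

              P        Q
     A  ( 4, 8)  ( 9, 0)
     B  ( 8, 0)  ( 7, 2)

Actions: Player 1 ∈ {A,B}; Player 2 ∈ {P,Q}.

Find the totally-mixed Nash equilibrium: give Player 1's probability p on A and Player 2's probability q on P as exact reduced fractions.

P1 indiff ⇒ q·4+(1-q)·9 = q·8+(1-q)·7 ⇒ q(-4) = (1-q)(-2) ⇒ q = 1/3
P2 indiff ⇒ p·8+(1-p)·0 = p·0+(1-p)·2 ⇒ p(8) = (1-p)(2) ⇒ p = 1/5

(p,q) = (1/5, 1/3)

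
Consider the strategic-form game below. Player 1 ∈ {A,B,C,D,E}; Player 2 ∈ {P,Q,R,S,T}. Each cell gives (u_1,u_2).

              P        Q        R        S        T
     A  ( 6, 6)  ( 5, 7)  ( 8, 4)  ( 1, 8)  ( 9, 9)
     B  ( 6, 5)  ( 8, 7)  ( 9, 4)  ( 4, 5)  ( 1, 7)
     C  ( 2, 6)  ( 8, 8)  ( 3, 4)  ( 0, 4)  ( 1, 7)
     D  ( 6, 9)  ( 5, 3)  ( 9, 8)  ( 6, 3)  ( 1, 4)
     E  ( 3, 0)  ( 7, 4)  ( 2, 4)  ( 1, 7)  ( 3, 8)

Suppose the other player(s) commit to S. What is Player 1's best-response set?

u_1(A vs S) = 1
u_1(B vs S) = 4
u_1(C vs S) = 0
u_1(D vs S) = 6
u_1(E vs S) = 1
max payoff 6 at {D}

P1 best: {D}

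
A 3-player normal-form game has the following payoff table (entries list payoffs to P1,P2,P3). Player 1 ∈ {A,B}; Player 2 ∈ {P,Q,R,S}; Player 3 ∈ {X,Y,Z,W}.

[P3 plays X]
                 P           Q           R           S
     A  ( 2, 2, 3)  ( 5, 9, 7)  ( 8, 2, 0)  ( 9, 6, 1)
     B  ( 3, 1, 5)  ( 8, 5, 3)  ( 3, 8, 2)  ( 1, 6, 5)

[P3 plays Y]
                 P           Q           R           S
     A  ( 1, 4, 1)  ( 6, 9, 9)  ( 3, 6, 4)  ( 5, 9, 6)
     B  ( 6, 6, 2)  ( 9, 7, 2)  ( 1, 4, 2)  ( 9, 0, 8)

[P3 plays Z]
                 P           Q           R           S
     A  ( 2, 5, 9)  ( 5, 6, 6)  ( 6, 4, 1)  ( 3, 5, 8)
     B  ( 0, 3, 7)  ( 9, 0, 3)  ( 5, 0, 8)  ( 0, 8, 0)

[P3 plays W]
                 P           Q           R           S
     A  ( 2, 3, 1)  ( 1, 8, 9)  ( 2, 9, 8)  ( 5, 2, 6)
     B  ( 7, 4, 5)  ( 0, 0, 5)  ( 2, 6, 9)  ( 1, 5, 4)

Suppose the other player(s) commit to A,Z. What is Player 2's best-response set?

u_2(P vs A,Z) = 5
u_2(Q vs A,Z) = 6
u_2(R vs A,Z) = 4
u_2(S vs A,Z) = 5
max payoff 6 at {Q}

P2 best: {Q}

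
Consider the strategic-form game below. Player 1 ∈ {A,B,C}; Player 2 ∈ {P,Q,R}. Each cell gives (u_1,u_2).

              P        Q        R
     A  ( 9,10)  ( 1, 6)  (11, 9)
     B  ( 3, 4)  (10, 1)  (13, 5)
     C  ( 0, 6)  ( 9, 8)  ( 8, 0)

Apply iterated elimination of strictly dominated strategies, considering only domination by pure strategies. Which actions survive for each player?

P1 drop C (B beats it: P:3>0 Q:10>9 R:13>8)
P2 drop Q (P beats it: A:10>6 B:4>1)
P1→{A,B} P2→{P,R}

Remaining: P1:{A,B} P2:{P,R}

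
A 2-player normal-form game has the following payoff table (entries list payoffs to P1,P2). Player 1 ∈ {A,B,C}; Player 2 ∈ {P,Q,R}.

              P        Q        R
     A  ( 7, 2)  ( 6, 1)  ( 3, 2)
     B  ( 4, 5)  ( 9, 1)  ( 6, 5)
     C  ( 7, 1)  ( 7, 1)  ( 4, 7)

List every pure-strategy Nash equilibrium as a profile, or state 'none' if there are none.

(A,P): NE
(A,Q): not NE [P1→B gives 9>6; P2→R gives 2>1]
(A,R): not NE [P1→B gives 6>3]
(B,P): not NE [P1→C gives 7>4]
(B,Q): not NE [P2→R gives 5>1]
(B,R): NE
(C,P): not NE [P2→R gives 7>1]
(C,Q): not NE [P1→B gives 9>7; P2→R gives 7>1]
(C,R): not NE [P1→B gives 6>4]

PSNE = {(A,P), (B,R)}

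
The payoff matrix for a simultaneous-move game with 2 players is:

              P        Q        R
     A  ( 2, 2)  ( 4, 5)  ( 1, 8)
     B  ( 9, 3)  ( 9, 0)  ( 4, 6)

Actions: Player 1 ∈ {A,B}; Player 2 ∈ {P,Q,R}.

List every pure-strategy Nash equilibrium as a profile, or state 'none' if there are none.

PSNE = {(B,R)}

(A,P): not NE [P1→B gives 9>2; P2→R gives 8>2]
(A,Q): not NE [P1→B gives 9>4; P2→R gives 8>5]
(A,R): not NE [P1→B gives 4>1]
(B,P): not NE [P2→R gives 6>3]
(B,Q): not NE [P2→R gives 6>0]
(B,R): NE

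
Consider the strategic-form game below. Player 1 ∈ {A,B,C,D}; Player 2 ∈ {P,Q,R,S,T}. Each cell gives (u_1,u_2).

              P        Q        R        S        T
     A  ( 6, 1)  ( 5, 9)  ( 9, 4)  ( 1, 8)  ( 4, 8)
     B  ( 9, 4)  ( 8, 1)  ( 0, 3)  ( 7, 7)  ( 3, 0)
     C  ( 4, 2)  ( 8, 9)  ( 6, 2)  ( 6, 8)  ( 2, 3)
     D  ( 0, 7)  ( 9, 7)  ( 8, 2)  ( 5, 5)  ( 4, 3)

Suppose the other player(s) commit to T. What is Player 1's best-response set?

u_1(A vs T) = 4
u_1(B vs T) = 3
u_1(C vs T) = 2
u_1(D vs T) = 4
max payoff 4 at {A,D}

argmax u_1 = {A,D}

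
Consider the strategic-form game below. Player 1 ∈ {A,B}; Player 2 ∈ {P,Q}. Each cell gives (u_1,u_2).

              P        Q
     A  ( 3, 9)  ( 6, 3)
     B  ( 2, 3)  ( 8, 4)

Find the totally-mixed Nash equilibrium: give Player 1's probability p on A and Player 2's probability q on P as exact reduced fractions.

P1 indiff ⇒ q·3+(1-q)·6 = q·2+(1-q)·8 ⇒ q(1) = (1-q)(2) ⇒ q = 2/3
P2 indiff ⇒ p·9+(1-p)·3 = p·3+(1-p)·4 ⇒ p(6) = (1-p)(1) ⇒ p = 1/7

P1 mixes 1/7 on A; P2 mixes 2/3 on P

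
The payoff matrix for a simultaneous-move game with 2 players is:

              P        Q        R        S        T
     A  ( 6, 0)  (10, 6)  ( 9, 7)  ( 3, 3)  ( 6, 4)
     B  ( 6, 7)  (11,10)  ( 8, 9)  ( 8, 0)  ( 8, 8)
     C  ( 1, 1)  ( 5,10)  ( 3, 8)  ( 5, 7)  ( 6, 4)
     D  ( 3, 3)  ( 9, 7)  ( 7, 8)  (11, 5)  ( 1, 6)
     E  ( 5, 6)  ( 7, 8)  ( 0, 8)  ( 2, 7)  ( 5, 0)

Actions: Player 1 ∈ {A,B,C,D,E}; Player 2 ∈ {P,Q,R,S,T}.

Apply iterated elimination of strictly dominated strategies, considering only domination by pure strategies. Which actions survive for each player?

P1 drop C (B beats it: P:6>1 Q:11>5 R:8>3 S:8>5 T:8>6)
P1 drop E (A beats it: P:6>5 Q:10>7 R:9>0 S:3>2 T:6>5)
P2 drop P (Q beats it: A:6>0 B:10>7 D:7>3)
P2 drop S (Q beats it: A:6>3 B:10>0 D:7>5)
P1 drop D (A beats it: Q:10>9 R:9>7 T:6>1)
P2 drop T (Q beats it: A:6>4 B:10>8)
P1→{A,B} P2→{Q,R}

Remaining: P1:{A,B} P2:{Q,R}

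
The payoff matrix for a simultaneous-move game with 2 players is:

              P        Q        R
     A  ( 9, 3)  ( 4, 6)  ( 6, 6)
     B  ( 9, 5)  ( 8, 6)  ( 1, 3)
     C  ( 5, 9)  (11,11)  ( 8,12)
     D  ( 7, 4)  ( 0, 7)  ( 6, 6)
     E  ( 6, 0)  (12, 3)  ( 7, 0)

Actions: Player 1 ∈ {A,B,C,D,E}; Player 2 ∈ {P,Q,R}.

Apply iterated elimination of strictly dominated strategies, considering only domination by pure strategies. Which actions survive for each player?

Survivors P1:{C,E} P2:{Q,R}

P2 drop P (Q beats it: A:6>3 B:6>5 C:11>9 D:7>4 E:3>0)
P1 drop A (C beats it: Q:11>4 R:8>6)
P1 drop B (C beats it: Q:11>8 R:8>1)
P1 drop D (C beats it: Q:11>0 R:8>6)
P1→{C,E} P2→{Q,R}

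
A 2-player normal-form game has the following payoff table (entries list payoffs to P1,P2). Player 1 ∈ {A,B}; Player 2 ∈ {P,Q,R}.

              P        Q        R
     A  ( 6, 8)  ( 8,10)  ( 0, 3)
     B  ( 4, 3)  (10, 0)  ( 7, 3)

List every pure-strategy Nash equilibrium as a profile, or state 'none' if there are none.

(A,P): not NE [P2→Q gives 10>8]
(A,Q): not NE [P1→B gives 10>8]
(A,R): not NE [P1→B gives 7>0; P2→Q gives 10>3]
(B,P): not NE [P1→A gives 6>4]
(B,Q): not NE [P2→R gives 3>0]
(B,R): NE

NE set: (B,R)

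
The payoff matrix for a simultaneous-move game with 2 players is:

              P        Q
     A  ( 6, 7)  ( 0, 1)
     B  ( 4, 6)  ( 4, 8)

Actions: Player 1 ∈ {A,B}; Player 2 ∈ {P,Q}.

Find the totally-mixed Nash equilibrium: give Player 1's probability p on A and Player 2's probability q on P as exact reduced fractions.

p=1/4, q=2/3

P1 indiff ⇒ q·6+(1-q)·0 = q·4+(1-q)·4 ⇒ q(2) = (1-q)(4) ⇒ q = 2/3
P2 indiff ⇒ p·7+(1-p)·6 = p·1+(1-p)·8 ⇒ p(6) = (1-p)(2) ⇒ p = 1/4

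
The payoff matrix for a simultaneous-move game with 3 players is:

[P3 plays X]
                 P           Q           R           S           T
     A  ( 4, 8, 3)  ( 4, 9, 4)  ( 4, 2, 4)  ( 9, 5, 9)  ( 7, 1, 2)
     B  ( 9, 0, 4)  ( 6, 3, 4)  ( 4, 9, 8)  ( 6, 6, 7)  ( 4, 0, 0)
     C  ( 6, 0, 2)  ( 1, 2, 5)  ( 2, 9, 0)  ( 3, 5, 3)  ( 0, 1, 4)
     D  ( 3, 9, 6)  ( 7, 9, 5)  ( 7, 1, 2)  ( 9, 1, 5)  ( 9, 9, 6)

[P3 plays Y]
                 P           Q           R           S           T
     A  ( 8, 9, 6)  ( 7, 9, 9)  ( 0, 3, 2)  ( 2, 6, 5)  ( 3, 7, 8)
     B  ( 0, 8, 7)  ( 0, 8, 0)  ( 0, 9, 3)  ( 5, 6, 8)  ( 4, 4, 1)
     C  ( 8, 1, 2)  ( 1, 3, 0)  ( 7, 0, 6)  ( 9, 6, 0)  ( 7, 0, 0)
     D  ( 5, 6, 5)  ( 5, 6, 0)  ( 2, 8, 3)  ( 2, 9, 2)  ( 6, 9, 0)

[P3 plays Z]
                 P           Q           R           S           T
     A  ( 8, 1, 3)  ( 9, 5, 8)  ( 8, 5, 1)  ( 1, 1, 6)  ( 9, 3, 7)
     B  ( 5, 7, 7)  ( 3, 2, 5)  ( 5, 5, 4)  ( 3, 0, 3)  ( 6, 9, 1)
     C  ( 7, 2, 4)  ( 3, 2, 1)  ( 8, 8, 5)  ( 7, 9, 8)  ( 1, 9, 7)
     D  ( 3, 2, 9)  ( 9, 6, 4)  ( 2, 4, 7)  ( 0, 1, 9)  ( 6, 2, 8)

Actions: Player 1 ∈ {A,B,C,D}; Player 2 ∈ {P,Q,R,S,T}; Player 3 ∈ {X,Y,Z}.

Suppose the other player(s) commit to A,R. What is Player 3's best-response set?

u_3(X vs A,R) = 4
u_3(Y vs A,R) = 2
u_3(Z vs A,R) = 1
max payoff 4 at {X}

P3 best: {X}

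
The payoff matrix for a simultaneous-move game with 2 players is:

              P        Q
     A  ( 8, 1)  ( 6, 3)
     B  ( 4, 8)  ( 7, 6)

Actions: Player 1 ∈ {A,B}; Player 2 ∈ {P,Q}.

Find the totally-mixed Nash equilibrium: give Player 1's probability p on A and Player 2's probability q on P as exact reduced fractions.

P1 indiff ⇒ q·8+(1-q)·6 = q·4+(1-q)·7 ⇒ q(4) = (1-q)(1) ⇒ q = 1/5
P2 indiff ⇒ p·1+(1-p)·8 = p·3+(1-p)·6 ⇒ p(-2) = (1-p)(-2) ⇒ p = 1/2

P1 mixes 1/2 on A; P2 mixes 1/5 on P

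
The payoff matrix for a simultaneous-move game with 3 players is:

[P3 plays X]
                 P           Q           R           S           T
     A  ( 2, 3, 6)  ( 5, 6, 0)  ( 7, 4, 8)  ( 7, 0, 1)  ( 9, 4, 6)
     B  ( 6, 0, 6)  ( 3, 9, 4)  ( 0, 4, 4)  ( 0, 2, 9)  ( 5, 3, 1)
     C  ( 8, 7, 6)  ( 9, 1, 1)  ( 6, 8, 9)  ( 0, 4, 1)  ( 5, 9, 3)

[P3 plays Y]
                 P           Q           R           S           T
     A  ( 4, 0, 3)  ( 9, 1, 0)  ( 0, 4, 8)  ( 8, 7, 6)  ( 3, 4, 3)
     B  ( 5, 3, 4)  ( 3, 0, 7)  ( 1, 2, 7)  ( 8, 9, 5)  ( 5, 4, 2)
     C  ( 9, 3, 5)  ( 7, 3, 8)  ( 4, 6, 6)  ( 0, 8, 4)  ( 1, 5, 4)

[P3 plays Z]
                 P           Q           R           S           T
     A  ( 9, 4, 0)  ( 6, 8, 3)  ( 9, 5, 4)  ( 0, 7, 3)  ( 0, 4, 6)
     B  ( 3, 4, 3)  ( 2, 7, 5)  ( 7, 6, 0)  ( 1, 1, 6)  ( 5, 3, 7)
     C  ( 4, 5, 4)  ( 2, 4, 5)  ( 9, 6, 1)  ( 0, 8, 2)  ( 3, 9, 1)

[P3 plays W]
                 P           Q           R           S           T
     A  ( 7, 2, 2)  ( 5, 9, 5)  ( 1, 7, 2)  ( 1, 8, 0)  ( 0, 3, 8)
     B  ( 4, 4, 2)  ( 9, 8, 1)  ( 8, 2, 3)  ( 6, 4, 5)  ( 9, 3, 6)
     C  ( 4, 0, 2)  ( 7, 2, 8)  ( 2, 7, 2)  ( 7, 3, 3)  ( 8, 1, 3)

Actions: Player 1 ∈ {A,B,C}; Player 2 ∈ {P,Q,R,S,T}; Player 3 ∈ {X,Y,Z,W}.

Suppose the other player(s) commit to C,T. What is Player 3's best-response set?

P3 best: {Y}

u_3(X vs C,T) = 3
u_3(Y vs C,T) = 4
u_3(Z vs C,T) = 1
u_3(W vs C,T) = 3
max payoff 4 at {Y}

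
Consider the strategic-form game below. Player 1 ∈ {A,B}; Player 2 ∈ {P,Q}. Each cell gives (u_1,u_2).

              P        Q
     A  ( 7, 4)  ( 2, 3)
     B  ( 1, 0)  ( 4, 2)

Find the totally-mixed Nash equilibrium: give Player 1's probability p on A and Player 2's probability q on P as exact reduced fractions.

P1 indiff ⇒ q·7+(1-q)·2 = q·1+(1-q)·4 ⇒ q(6) = (1-q)(2) ⇒ q = 1/4
P2 indiff ⇒ p·4+(1-p)·0 = p·3+(1-p)·2 ⇒ p(1) = (1-p)(2) ⇒ p = 2/3

P1 mixes 2/3 on A; P2 mixes 1/4 on P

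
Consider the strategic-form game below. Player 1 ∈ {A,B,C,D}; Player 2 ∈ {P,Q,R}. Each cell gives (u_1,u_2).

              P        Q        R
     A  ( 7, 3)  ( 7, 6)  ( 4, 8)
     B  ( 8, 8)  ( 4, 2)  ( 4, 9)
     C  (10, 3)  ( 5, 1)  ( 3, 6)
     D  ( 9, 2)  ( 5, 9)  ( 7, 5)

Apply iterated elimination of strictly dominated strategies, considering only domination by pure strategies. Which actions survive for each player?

P1 drop B (D beats it: P:9>8 Q:5>4 R:7>4)
P2 drop P (R beats it: A:8>3 C:6>3 D:5>2)
P1 drop C (A beats it: Q:7>5 R:4>3)
P1→{A,D} P2→{Q,R}

Remaining: P1:{A,D} P2:{Q,R}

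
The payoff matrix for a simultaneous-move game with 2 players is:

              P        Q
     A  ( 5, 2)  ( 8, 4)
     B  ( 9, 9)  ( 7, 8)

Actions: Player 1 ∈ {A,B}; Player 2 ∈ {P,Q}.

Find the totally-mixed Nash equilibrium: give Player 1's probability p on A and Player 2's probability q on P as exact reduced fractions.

P1 indiff ⇒ q·5+(1-q)·8 = q·9+(1-q)·7 ⇒ q(-4) = (1-q)(-1) ⇒ q = 1/5
P2 indiff ⇒ p·2+(1-p)·9 = p·4+(1-p)·8 ⇒ p(-2) = (1-p)(-1) ⇒ p = 1/3

(p,q) = (1/3, 1/5)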